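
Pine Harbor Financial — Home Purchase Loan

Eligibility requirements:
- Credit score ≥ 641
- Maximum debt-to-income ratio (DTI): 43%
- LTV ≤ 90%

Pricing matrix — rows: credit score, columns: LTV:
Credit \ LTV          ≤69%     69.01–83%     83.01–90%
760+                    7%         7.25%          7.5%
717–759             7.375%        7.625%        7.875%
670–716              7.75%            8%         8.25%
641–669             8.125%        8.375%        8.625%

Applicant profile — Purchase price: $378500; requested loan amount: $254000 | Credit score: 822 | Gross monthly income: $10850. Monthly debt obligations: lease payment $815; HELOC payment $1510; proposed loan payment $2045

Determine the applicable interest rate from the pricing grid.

Credit score 822 ≥ 641; Total monthly debts = (815 + 1,510 + 2,045) = 4,370. Debt-to-income = 4,370/10,850 = 40.3% — meets 43% limit
LTV: 254,000 ÷ 378,500 = 67.1%, within 90% cap
Credit 822 → row 760+; LTV 67.1% → column ≤69%. Grid cell → 7%.

7%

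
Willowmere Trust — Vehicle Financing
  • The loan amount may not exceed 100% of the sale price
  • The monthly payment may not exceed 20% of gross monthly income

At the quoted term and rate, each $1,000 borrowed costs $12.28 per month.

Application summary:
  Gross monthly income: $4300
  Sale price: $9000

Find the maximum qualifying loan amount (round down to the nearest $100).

Payment cap: 20% × $4,300 = $860/month.
At $12.28 per $1,000, that supports 860/12.28 × 1,000 ≈ $70,032 → $70,000.
LTV cap: 100% × $9,000 = $9,000 → $9,000.
Binding constraint: loan-to-value.

$9,000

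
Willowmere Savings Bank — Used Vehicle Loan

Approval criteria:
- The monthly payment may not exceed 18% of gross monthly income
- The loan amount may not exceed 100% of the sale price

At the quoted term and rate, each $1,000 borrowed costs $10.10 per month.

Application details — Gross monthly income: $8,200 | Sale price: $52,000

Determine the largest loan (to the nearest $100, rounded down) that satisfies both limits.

$52,000

Payment cap: 18% × $8,200 = $1,476/month.
At $10.10 per $1,000, that supports 1,476/10.10 × 1,000 ≈ $146,138 → $146,100.
LTV cap: 100% × $52,000 = $52,000 → $52,000.
Binding constraint: loan-to-value.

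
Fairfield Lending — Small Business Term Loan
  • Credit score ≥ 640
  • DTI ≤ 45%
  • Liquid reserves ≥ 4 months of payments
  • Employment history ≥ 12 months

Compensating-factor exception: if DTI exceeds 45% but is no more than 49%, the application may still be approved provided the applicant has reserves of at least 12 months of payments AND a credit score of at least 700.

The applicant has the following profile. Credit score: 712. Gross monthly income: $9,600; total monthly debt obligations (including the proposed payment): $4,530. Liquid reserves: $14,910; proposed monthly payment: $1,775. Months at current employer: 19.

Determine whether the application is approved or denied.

Denied

Credit score 712 ≥ 640 (meets base)
DTI: 4,530 ÷ 9,600 = 47.2%, over the 45% base limit.
Reserves: 14,910 ÷ 1,775 = 8.4 months (meets 4-month minimum)
Employment 19 ≥ 12 months
47.2% falls in the override range (45%–49%), so the compensating-factor test applies.
Reserves 8.4 < 12 months; credit score 712 ≥ 700.
Override conditions not both satisfied; exception does not apply.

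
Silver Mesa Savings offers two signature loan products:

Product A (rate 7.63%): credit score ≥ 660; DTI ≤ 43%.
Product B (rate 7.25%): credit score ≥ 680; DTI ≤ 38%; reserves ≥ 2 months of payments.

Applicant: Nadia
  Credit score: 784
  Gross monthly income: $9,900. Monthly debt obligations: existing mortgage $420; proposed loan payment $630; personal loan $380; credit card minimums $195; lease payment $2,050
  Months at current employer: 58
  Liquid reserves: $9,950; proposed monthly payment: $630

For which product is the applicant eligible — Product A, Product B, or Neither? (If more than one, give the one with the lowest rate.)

Product B

Total debts = (420 + 630 + 380 + 195 + 2,050) = 3,675; DTI = 3,675/9,900 = 37.1%.
Reserves = 9,950/630 = 15.8 months.
Product A: score 784 ≥ 660; DTI 37.1% ≤ 43% → qualifies.
Product B: score 784 ≥ 680; DTI 37.1% ≤ 38%; reserves 15.8 ≥ 2 mo → qualifies.
Qualifying: Product A, Product B. Lowest rate is 7.25% → Product B.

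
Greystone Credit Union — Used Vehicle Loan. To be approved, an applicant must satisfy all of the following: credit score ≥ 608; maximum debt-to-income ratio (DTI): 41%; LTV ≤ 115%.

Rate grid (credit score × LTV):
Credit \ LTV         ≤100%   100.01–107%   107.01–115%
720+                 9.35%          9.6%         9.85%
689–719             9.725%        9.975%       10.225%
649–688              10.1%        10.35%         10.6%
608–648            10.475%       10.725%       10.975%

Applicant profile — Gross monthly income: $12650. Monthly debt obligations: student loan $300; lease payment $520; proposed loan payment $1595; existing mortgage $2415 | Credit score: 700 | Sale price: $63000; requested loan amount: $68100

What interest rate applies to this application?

10.225%

Credit score 700 ≥ 608; Total monthly debts = (300 + 520 + 1,595 + 2,415) = 4,830. Debt-to-income = 4,830/12,650 = 38.2% — meets 41% limit
LTV: 68,100 ÷ 63,000 = 108.1%, within 115% cap
Row: 700 falls in 689–719. Column: 108.1% falls in 107.01–115%. Rate = 10.225%.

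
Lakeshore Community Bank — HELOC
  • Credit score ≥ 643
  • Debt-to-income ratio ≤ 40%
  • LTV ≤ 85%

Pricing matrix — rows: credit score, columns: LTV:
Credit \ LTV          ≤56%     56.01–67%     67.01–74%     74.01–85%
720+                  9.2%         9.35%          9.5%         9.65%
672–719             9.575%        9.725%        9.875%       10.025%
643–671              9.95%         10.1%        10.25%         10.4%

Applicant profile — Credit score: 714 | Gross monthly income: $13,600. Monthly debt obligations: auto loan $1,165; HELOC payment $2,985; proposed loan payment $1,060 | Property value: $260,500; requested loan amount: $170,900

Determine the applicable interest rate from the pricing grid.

9.725%

Credit score 714 ≥ 643; Total monthly debts = (1,165 + 2,985 + 1,060) = 5,210. Debt-to-income = 5,210/13,600 = 38.3% — meets 40% limit
LTV = 170,900/260,500 = 65.6% ≤ 85%
Credit 714 → row 672–719; LTV 65.6% → column 56.01–67%. Grid cell → 9.725%.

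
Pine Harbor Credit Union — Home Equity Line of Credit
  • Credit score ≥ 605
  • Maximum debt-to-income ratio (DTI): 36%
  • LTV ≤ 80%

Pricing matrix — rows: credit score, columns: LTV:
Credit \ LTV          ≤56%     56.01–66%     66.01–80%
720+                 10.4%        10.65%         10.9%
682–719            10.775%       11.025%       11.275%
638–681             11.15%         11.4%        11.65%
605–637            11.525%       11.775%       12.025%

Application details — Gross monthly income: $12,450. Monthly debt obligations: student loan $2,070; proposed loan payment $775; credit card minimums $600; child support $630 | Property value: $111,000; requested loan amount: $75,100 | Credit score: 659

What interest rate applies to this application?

Credit score 659 ≥ 605; Total monthly debts = (2,070 + 775 + 600 + 630) = 4,075. DTI = 4,075/12,450 = 32.7% ≤ 36%
LTV: 75,100 ÷ 111,000 = 67.7%, within 80% cap
Score 659 is in the 638–681 band; LTV 67.7% is in the 66.01–80% band → 11.65%.

11.65%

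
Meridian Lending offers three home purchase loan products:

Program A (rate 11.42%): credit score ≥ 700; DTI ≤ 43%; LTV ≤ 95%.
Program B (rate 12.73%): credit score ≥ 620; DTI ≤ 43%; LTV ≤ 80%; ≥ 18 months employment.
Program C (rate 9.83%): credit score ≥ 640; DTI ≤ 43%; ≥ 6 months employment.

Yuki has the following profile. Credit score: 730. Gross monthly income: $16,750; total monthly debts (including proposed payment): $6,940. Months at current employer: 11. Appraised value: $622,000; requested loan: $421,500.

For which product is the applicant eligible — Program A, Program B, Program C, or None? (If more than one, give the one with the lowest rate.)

DTI = 6,940/16,750 = 41.4%.
LTV = 421,500/622,000 = 67.8%.
Program A: score 730 ≥ 700; DTI 41.4% ≤ 43%; LTV 67.8% ≤ 95% → qualifies.
Program B: score 730 ≥ 620; DTI 41.4% ≤ 43%; LTV 67.8% ≤ 80%; employment 11 < 18 mo → does not qualify.
Program C: score 730 ≥ 640; DTI 41.4% ≤ 43%; employment 11 ≥ 6 mo → qualifies.
Qualifying: Program A, Program C. Lowest rate is 9.83% → Program C.

Program C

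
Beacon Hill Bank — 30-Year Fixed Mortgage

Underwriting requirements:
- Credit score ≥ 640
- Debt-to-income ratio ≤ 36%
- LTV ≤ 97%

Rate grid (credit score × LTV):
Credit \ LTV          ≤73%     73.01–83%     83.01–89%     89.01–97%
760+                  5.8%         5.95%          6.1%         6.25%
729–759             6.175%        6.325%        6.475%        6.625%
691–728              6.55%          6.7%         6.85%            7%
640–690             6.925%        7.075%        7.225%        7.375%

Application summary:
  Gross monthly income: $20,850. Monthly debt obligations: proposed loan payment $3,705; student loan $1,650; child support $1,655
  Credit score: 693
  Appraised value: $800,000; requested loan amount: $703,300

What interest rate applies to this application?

Credit score 693 ≥ 640; Total monthly debts = (3,705 + 1,650 + 1,655) = 7,010. Debt-to-income = 7,010/20,850 = 33.6% — meets 36% limit
Loan-to-value = 703,300/800,000 = 87.9% — pass (97% max)
Credit 693 → row 691–728; LTV 87.9% → column 83.01–89%. Grid cell → 6.85%.

6.85%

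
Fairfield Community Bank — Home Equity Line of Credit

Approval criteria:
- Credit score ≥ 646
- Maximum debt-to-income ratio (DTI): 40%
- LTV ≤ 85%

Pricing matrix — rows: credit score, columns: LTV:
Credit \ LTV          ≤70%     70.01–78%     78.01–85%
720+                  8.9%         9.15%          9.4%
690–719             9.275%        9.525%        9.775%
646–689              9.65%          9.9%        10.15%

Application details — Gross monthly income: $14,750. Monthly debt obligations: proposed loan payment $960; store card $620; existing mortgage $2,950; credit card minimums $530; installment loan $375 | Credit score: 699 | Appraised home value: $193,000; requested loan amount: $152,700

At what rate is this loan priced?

9.775%

Credit score 699 ≥ 646; Total monthly debts = (960 + 620 + 2,950 + 530 + 375) = 5,435. DTI: 5,435 ÷ 14,750 = 36.8%, within the 40% cap
LTV: 152,700 ÷ 193,000 = 79.1%, within 85% cap
Row: 699 falls in 690–719. Column: 79.1% falls in 78.01–85%. Rate = 9.775%.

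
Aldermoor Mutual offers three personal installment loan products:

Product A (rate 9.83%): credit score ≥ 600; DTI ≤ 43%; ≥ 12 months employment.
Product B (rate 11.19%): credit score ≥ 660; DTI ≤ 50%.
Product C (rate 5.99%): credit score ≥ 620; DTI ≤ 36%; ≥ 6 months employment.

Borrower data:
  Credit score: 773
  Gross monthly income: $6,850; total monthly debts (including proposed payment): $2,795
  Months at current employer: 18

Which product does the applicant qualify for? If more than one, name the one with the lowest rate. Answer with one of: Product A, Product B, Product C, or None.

DTI = 2,795/6,850 = 40.8%.
Product A: score 773 ≥ 600; DTI 40.8% ≤ 43%; employment 18 ≥ 12 mo → qualifies.
Product B: score 773 ≥ 660; DTI 40.8% ≤ 50% → qualifies.
Product C: score 773 ≥ 620; DTI 40.8% > 36%; employment 18 ≥ 6 mo → does not qualify.
Qualifying: Product A, Product B. Lowest rate is 9.83% → Product A.

Product A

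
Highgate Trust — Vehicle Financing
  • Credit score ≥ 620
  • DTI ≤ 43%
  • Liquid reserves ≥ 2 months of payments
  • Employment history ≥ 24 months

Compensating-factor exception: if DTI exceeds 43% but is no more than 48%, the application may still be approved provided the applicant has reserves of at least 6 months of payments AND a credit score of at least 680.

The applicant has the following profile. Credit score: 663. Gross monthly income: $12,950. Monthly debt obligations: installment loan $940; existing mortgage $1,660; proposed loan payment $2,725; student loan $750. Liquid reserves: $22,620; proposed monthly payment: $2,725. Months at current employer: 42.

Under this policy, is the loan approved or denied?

Denied

Credit score 663 ≥ 620 (meets base)
Total debts = (940 + 1,660 + 2,725 + 750) = 6,075. DTI = 6,075/12,950 = 46.9% > 43% — standard DTI limit exceeded.
Reserves: 22,620 ÷ 2,725 = 8.3 months (meets 2-month minimum)
Employment 42 ≥ 24 months
DTI 46.9% is within the 43%–48% exception band; checking compensating factors.
Override check — reserves: 8.3 mo (ok); score: 663 (below 680).
Override conditions not both satisfied; exception does not apply.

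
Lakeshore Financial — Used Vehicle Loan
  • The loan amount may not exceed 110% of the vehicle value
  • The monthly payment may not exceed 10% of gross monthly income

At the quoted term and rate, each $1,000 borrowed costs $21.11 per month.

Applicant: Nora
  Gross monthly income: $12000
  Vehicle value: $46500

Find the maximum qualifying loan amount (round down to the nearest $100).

$51,100

Payment cap: 10% × $12,000 = $1,200/month.
At $21.11 per $1,000, that supports 1,200/21.11 × 1,000 ≈ $56,845 → $56,800.
LTV cap: 110% × $46,500 = $51,150 → $51,100.
Binding constraint: loan-to-value.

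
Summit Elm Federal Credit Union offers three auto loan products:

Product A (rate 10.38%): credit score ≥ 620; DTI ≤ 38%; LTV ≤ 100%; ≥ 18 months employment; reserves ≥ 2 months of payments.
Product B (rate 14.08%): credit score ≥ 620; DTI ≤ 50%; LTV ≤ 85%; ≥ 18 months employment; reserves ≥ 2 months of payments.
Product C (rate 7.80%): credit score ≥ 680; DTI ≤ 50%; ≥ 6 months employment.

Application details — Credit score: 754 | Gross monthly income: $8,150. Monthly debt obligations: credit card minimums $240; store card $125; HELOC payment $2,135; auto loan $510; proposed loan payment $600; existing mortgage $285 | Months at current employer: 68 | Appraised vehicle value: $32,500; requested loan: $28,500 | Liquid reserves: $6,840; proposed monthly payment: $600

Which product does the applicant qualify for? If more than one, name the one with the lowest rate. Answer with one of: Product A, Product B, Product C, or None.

Product C

Total debts = (240 + 125 + 2,135 + 510 + 600 + 285) = 3,895; DTI = 3,895/8,150 = 47.8%.
LTV = 28,500/32,500 = 87.7%.
Reserves = 6,840/600 = 11.4 months.
Product A: score 754 ≥ 620; DTI 47.8% > 38%; LTV 87.7% ≤ 100%; employment 68 ≥ 18 mo; reserves 11.4 ≥ 2 mo → does not qualify.
Product B: score 754 ≥ 620; DTI 47.8% ≤ 50%; LTV 87.7% > 85%; employment 68 ≥ 18 mo; reserves 11.4 ≥ 2 mo → does not qualify.
Product C: score 754 ≥ 680; DTI 47.8% ≤ 50%; employment 68 ≥ 6 mo → qualifies.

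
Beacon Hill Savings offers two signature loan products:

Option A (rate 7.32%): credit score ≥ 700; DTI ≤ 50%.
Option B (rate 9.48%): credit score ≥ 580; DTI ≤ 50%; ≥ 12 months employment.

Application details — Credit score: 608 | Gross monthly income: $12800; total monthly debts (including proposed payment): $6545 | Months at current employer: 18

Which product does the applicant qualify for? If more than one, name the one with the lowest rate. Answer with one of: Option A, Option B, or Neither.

DTI = 6,545/12,800 = 51.1%.
Option A: score 608 < 700; DTI 51.1% > 50% → does not qualify.
Option B: score 608 ≥ 580; DTI 51.1% > 50%; employment 18 ≥ 12 mo → does not qualify.

Neither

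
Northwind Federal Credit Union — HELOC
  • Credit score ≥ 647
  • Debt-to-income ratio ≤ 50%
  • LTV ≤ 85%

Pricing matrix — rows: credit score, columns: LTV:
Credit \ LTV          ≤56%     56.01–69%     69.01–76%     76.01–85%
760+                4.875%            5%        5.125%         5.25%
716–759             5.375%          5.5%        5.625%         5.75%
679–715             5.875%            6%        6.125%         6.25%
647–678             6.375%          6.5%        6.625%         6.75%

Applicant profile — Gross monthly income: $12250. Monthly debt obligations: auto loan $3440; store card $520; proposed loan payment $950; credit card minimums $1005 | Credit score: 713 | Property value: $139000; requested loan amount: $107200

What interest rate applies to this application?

6.25%

Credit score 713 ≥ 647; Total monthly debts = (3,440 + 520 + 950 + 1,005) = 5,915. Debt-to-income = 5,915/12,250 = 48.3% — meets 50% limit
Loan-to-value = 107,200/139,000 = 77.1% — pass (85% max)
Credit 713 → row 679–715; LTV 77.1% → column 76.01–85%. Grid cell → 6.25%.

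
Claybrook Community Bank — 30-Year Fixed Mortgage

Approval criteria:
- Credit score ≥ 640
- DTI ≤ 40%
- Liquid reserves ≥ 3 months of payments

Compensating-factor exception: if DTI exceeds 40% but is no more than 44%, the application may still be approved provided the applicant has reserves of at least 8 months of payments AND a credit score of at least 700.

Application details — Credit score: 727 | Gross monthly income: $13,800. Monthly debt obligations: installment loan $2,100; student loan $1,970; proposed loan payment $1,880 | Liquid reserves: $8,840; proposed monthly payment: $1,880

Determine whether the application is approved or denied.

Credit score 727 ≥ 640 (meets base)
Total debts = (2,100 + 1,970 + 1,880) = 5,950. DTI = 5,950/13,800 = 43.1% > 40% — standard DTI limit exceeded.
Reserves = 8,840/1,880 = 4.7 months ≥ 3
43.1% falls in the override range (40%–44%), so the compensating-factor test applies.
Reserves 4.7 < 8 months; credit score 727 ≥ 700.
Compensating-factor requirement not fully met.

Denied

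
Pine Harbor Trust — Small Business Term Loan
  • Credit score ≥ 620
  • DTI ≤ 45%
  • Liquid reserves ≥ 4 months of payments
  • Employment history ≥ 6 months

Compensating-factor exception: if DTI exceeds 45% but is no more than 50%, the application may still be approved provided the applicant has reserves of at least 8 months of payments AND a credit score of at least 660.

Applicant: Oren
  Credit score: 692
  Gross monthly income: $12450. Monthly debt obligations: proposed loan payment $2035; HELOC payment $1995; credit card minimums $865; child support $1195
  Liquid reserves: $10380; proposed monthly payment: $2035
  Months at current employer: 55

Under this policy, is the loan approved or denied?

Denied

Credit score 692 ≥ 620 (meets base)
Total debts = (2,035 + 1,995 + 865 + 1,195) = 6,090. DTI = 6,090/12,450 = 48.9% > 45% — standard DTI limit exceeded.
Liquid reserves cover 10,380/2,035 = 5.1 months — ≥ 4 required
Employment 55 ≥ 6 months
48.9% falls in the override range (45%–50%), so the compensating-factor test applies.
Reserves 5.1 < 8 months; credit score 692 ≥ 660.
Override conditions not both satisfied; exception does not apply.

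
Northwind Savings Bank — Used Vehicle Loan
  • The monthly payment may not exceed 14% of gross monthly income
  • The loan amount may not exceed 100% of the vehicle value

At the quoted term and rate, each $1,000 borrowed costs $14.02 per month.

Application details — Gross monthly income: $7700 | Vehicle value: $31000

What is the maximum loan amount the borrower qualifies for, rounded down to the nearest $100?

$31,000

Payment cap: 14% × $7,700 = $1,078/month.
At $14.02 per $1,000, that supports 1,078/14.02 × 1,000 ≈ $76,890 → $76,800.
LTV cap: 100% × $31,000 = $31,000 → $31,000.
Binding constraint: loan-to-value.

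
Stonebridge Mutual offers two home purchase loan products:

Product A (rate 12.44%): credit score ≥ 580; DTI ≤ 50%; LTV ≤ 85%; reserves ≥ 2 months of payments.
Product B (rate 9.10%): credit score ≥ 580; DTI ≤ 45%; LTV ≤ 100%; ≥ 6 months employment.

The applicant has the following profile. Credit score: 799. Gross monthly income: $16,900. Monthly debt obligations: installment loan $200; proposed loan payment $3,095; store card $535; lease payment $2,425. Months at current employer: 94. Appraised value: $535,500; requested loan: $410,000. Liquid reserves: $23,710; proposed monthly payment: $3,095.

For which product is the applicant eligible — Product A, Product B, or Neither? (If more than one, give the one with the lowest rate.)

Product B

Total debts = (200 + 3,095 + 535 + 2,425) = 6,255; DTI = 6,255/16,900 = 37%.
LTV = 410,000/535,500 = 76.6%.
Reserves = 23,710/3,095 = 7.7 months.
Product A: score 799 ≥ 580; DTI 37% ≤ 50%; LTV 76.6% ≤ 85%; reserves 7.7 ≥ 2 mo → qualifies.
Product B: score 799 ≥ 580; DTI 37% ≤ 45%; LTV 76.6% ≤ 100%; employment 94 ≥ 6 mo → qualifies.
Qualifying: Product A, Product B. Lowest rate is 9.10% → Product B.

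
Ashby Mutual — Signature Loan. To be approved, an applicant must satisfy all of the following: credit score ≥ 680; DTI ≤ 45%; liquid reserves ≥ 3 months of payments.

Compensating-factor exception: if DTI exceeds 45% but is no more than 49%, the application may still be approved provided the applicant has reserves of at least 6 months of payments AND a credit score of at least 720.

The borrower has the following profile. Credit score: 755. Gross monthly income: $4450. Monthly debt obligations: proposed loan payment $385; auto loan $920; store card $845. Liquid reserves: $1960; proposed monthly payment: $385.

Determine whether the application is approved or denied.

Denied

Credit score 755 ≥ 680 (meets base)
Total debts = (385 + 920 + 845) = 2,150. DTI = 2,150/4,450 = 48.3% > 45% — standard DTI limit exceeded.
Reserves: 1,960 ÷ 385 = 5.1 months (meets 3-month minimum)
48.3% falls in the override range (45%–49%), so the compensating-factor test applies.
Override check — reserves: 5.1 mo (short of 6); score: 755 (ok).
Override conditions not both satisfied; exception does not apply.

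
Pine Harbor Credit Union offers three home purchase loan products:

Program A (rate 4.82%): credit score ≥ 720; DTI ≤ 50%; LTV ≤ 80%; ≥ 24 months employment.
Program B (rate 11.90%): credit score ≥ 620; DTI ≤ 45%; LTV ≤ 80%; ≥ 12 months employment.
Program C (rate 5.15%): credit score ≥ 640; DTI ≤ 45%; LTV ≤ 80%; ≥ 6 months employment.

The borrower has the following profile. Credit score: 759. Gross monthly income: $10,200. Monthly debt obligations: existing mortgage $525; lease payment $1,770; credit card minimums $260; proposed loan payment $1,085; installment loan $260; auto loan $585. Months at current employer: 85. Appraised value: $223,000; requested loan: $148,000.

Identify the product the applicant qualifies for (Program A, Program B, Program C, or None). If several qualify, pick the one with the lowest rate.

Program A

Total debts = (525 + 1,770 + 260 + 1,085 + 260 + 585) = 4,485; DTI = 4,485/10,200 = 44%.
LTV = 148,000/223,000 = 66.4%.
Program A: score 759 ≥ 720; DTI 44% ≤ 50%; LTV 66.4% ≤ 80%; employment 85 ≥ 24 mo → qualifies.
Program B: score 759 ≥ 620; DTI 44% ≤ 45%; LTV 66.4% ≤ 80%; employment 85 ≥ 12 mo → qualifies.
Program C: score 759 ≥ 640; DTI 44% ≤ 45%; LTV 66.4% ≤ 80%; employment 85 ≥ 6 mo → qualifies.
Qualifying: Program A, Program B, Program C. Lowest rate is 4.82% → Program A.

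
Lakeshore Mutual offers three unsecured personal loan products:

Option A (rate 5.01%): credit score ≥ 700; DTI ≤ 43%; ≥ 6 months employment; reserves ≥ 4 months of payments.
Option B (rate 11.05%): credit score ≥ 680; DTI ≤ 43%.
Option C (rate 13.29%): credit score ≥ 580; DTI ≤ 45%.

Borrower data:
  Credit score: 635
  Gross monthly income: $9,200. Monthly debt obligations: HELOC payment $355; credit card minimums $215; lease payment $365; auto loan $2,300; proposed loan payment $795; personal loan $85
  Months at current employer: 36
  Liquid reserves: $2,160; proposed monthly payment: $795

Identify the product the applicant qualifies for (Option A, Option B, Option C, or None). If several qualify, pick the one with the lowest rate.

Total debts = (355 + 215 + 365 + 2,300 + 795 + 85) = 4,115; DTI = 4,115/9,200 = 44.7%.
Reserves = 2,160/795 = 2.7 months.
Option A: score 635 < 700; DTI 44.7% > 43%; employment 36 ≥ 6 mo; reserves 2.7 < 4 mo → does not qualify.
Option B: score 635 < 680; DTI 44.7% > 43% → does not qualify.
Option C: score 635 ≥ 580; DTI 44.7% ≤ 45% → qualifies.

Option C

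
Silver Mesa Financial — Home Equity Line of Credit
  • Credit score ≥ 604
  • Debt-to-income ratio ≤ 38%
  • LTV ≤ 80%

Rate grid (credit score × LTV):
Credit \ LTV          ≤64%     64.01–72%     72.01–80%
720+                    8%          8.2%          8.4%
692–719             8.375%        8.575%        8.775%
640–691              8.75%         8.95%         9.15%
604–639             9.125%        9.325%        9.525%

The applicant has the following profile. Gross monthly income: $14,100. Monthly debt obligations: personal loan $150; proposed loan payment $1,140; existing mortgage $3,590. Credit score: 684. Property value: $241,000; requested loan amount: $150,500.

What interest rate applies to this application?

8.75%

Credit score 684 ≥ 604; Total monthly debts = (150 + 1,140 + 3,590) = 4,880. Debt-to-income = 4,880/14,100 = 34.6% — meets 38% limit
LTV: 150,500 ÷ 241,000 = 62.4%, within 80% cap
Credit 684 → row 640–691; LTV 62.4% → column ≤64%. Grid cell → 8.75%.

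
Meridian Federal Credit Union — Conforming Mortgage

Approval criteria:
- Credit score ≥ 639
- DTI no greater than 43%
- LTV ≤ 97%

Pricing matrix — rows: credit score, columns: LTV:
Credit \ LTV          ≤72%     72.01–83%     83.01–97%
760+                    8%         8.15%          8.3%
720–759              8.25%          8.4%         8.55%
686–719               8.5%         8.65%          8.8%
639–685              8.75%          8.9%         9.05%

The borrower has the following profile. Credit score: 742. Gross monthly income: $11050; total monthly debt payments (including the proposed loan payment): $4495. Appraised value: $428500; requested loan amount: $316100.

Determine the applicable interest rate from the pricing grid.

8.4%

Credit score 742 ≥ 639; DTI: 4,495 ÷ 11,050 = 40.7%, within the 43% cap
Loan-to-value = 316,100/428,500 = 73.8% — pass (97% max)
Row: 742 falls in 720–759. Column: 73.8% falls in 72.01–83%. Rate = 8.4%.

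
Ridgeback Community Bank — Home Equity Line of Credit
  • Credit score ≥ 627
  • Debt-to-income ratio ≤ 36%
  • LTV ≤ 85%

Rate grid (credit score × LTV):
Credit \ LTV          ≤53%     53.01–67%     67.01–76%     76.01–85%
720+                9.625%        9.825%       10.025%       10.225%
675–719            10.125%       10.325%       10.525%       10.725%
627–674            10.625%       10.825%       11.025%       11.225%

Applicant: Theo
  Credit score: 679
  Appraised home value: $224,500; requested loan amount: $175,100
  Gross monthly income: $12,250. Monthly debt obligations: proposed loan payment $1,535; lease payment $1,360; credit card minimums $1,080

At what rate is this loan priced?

10.725%

Credit score 679 ≥ 627; Total monthly debts = (1,535 + 1,360 + 1,080) = 3,975. DTI: 3,975 ÷ 12,250 = 32.4%, within the 36% cap
Loan-to-value = 175,100/224,500 = 78% — pass (85% max)
Score 679 is in the 675–719 band; LTV 78% is in the 76.01–85% band → 10.725%.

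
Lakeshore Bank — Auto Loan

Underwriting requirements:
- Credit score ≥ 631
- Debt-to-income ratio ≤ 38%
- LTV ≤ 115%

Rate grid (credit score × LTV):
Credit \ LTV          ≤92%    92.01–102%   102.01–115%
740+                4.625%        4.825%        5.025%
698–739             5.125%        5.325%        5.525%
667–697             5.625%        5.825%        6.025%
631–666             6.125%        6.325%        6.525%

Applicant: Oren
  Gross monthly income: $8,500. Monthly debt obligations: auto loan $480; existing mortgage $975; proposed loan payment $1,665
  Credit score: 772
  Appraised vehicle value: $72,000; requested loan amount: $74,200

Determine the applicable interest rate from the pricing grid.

Credit score 772 ≥ 631; Total monthly debts = (480 + 975 + 1,665) = 3,120. Debt-to-income = 3,120/8,500 = 36.7% — meets 38% limit
LTV: 74,200 ÷ 72,000 = 103.1%, within 115% cap
Row: 772 falls in 740+. Column: 103.1% falls in 102.01–115%. Rate = 5.025%.

5.025%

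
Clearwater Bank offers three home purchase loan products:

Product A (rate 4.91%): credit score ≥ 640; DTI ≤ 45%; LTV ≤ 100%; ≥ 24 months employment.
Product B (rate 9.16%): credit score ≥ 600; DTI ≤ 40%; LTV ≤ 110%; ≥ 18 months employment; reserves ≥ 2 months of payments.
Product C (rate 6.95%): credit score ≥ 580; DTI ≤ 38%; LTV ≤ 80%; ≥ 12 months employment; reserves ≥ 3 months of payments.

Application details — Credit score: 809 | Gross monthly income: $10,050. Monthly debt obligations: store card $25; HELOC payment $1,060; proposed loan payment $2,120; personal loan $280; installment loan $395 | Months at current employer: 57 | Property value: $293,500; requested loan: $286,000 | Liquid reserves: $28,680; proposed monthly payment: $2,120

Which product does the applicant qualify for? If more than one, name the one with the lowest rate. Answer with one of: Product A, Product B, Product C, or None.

Total debts = (25 + 1,060 + 2,120 + 280 + 395) = 3,880; DTI = 3,880/10,050 = 38.6%.
LTV = 286,000/293,500 = 97.4%.
Reserves = 28,680/2,120 = 13.5 months.
Product A: score 809 ≥ 640; DTI 38.6% ≤ 45%; LTV 97.4% ≤ 100%; employment 57 ≥ 24 mo → qualifies.
Product B: score 809 ≥ 600; DTI 38.6% ≤ 40%; LTV 97.4% ≤ 110%; employment 57 ≥ 18 mo; reserves 13.5 ≥ 2 mo → qualifies.
Product C: score 809 ≥ 580; DTI 38.6% > 38%; LTV 97.4% > 80%; employment 57 ≥ 12 mo; reserves 13.5 ≥ 3 mo → does not qualify.
Qualifying: Product A, Product B. Lowest rate is 4.91% → Product A.

Product A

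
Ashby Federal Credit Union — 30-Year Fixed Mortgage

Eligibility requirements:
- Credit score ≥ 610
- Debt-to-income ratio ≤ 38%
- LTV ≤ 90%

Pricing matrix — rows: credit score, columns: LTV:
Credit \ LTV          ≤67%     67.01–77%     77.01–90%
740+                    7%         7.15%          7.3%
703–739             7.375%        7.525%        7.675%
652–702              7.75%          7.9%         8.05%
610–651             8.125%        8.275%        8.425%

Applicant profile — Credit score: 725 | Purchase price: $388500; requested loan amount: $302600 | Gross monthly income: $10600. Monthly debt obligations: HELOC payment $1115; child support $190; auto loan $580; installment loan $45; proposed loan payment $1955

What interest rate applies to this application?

7.675%

Credit score 725 ≥ 610; Total monthly debts = (1,115 + 190 + 580 + 45 + 1,955) = 3,885. Debt-to-income = 3,885/10,600 = 36.7% — meets 38% limit
Loan-to-value = 302,600/388,500 = 77.9% — pass (90% max)
Credit 725 → row 703–739; LTV 77.9% → column 77.01–90%. Grid cell → 7.675%.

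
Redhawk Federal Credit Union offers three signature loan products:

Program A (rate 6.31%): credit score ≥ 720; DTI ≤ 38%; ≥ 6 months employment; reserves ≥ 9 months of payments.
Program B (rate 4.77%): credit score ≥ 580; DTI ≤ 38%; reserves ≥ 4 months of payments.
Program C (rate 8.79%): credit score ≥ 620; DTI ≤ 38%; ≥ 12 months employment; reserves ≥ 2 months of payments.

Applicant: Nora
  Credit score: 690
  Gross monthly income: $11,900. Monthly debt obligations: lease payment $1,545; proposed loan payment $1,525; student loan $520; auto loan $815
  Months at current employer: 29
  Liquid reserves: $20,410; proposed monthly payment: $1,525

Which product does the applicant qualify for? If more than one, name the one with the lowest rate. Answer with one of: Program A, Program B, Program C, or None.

Total debts = (1,545 + 1,525 + 520 + 815) = 4,405; DTI = 4,405/11,900 = 37%.
Reserves = 20,410/1,525 = 13.4 months.
Program A: score 690 < 720; DTI 37% ≤ 38%; employment 29 ≥ 6 mo; reserves 13.4 ≥ 9 mo → does not qualify.
Program B: score 690 ≥ 580; DTI 37% ≤ 38%; reserves 13.4 ≥ 4 mo → qualifies.
Program C: score 690 ≥ 620; DTI 37% ≤ 38%; employment 29 ≥ 12 mo; reserves 13.4 ≥ 2 mo → qualifies.
Qualifying: Program B, Program C. Lowest rate is 4.77% → Program B.

Program B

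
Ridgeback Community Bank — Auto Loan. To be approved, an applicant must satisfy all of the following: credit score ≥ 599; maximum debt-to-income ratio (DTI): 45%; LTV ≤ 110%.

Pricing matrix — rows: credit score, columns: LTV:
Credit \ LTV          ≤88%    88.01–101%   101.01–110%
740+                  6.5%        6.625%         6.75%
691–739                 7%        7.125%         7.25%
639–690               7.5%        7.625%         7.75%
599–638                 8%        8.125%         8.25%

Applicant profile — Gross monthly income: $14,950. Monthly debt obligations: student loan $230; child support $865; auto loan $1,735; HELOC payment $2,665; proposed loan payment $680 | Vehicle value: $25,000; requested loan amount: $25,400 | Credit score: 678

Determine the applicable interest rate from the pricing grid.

Credit score 678 ≥ 599; Total monthly debts = (230 + 865 + 1,735 + 2,665 + 680) = 6,175. Debt-to-income = 6,175/14,950 = 41.3% — meets 45% limit
LTV: 25,400 ÷ 25,000 = 101.6%, within 110% cap
Score 678 is in the 639–690 band; LTV 101.6% is in the 101.01–110% band → 7.75%.

7.75%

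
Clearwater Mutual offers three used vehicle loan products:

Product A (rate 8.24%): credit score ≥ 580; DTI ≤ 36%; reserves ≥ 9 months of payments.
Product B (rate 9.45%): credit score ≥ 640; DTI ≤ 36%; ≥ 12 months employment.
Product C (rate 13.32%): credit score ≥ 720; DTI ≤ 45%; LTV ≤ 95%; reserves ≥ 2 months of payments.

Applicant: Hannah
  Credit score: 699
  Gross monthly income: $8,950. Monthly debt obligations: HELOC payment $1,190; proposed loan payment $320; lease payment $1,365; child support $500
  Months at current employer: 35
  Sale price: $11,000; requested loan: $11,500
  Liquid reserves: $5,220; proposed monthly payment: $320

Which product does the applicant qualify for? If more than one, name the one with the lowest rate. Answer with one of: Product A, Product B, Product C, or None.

None

Total debts = (1,190 + 320 + 1,365 + 500) = 3,375; DTI = 3,375/8,950 = 37.7%.
LTV = 11,500/11,000 = 104.5%.
Reserves = 5,220/320 = 16.3 months.
Product A: score 699 ≥ 580; DTI 37.7% > 36%; reserves 16.3 ≥ 9 mo → does not qualify.
Product B: score 699 ≥ 640; DTI 37.7% > 36%; employment 35 ≥ 12 mo → does not qualify.
Product C: score 699 < 720; DTI 37.7% ≤ 45%; LTV 104.5% > 95%; reserves 16.3 ≥ 2 mo → does not qualify.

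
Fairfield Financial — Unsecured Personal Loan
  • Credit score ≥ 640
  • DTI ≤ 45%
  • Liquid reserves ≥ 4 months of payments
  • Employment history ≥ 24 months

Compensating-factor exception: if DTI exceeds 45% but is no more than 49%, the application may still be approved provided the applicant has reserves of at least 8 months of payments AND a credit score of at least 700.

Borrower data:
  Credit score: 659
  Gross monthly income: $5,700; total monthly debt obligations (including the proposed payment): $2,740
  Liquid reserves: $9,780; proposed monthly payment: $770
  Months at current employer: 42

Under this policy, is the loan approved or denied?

Credit score 659 ≥ 640 (meets base)
DTI = 2,740/5,700 = 48.1% > 45% — standard DTI limit exceeded.
Reserves: 9,780 ÷ 770 = 12.7 months (meets 4-month minimum)
Employment 42 ≥ 24 months
DTI 48.1% is within the 45%–49% exception band; checking compensating factors.
Reserves 12.7 ≥ 8 months; credit score 659 < 700.
Override conditions not both satisfied; exception does not apply.

Denied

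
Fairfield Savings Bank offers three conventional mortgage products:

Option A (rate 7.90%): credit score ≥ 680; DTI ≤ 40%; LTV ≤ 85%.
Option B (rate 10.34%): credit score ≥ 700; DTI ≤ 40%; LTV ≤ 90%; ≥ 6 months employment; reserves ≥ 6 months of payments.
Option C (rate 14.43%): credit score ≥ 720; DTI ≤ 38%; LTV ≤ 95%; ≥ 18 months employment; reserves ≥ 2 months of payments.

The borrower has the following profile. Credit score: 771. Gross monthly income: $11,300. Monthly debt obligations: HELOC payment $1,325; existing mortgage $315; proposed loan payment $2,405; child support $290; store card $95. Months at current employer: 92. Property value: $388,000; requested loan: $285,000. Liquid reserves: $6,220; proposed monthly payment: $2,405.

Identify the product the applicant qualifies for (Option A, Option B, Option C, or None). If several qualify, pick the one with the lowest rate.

Option A

Total debts = (1,325 + 315 + 2,405 + 290 + 95) = 4,430; DTI = 4,430/11,300 = 39.2%.
LTV = 285,000/388,000 = 73.5%.
Reserves = 6,220/2,405 = 2.6 months.
Option A: score 771 ≥ 680; DTI 39.2% ≤ 40%; LTV 73.5% ≤ 85% → qualifies.
Option B: score 771 ≥ 700; DTI 39.2% ≤ 40%; LTV 73.5% ≤ 90%; employment 92 ≥ 6 mo; reserves 2.6 < 6 mo → does not qualify.
Option C: score 771 ≥ 720; DTI 39.2% > 38%; LTV 73.5% ≤ 95%; employment 92 ≥ 18 mo; reserves 2.6 ≥ 2 mo → does not qualify.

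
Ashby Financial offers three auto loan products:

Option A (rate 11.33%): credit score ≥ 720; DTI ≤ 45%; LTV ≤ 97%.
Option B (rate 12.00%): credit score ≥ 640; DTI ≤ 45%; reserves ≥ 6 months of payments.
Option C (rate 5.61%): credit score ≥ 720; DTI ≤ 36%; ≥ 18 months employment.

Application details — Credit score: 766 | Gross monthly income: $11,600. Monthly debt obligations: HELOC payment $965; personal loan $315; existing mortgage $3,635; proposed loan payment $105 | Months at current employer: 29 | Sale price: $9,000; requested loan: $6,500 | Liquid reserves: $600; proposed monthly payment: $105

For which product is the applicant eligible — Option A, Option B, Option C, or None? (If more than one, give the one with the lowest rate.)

Option A

Total debts = (965 + 315 + 3,635 + 105) = 5,020; DTI = 5,020/11,600 = 43.3%.
LTV = 6,500/9,000 = 72.2%.
Reserves = 600/105 = 5.7 months.
Option A: score 766 ≥ 720; DTI 43.3% ≤ 45%; LTV 72.2% ≤ 97% → qualifies.
Option B: score 766 ≥ 640; DTI 43.3% ≤ 45%; reserves 5.7 < 6 mo → does not qualify.
Option C: score 766 ≥ 720; DTI 43.3% > 36%; employment 29 ≥ 18 mo → does not qualify.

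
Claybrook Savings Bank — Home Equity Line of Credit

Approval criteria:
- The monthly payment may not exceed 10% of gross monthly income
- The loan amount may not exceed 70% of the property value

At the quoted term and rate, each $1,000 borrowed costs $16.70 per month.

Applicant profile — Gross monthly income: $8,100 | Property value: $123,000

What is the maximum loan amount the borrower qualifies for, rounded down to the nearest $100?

Payment cap: 10% × $8,100 = $810/month.
At $16.70 per $1,000, that supports 810/16.70 × 1,000 ≈ $48,502 → $48,500.
LTV cap: 70% × $123,000 = $86,100 → $86,100.
Binding constraint: payment-to-income.

$48,500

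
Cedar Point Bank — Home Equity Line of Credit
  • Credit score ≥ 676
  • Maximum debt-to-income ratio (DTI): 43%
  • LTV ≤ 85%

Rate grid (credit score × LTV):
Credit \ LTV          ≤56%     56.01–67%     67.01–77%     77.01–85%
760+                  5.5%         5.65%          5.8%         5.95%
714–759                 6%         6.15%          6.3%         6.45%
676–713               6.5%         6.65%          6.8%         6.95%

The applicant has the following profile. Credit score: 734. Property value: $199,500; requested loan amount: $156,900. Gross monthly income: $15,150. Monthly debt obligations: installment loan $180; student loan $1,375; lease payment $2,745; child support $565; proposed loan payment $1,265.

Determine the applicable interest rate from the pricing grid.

Credit score 734 ≥ 676; Total monthly debts = (180 + 1,375 + 2,745 + 565 + 1,265) = 6,130. DTI: 6,130 ÷ 15,150 = 40.5%, within the 43% cap
LTV: 156,900 ÷ 199,500 = 78.6%, within 85% cap
Credit 734 → row 714–759; LTV 78.6% → column 77.01–85%. Grid cell → 6.45%.

6.45%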